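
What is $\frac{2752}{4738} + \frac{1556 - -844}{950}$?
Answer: $\frac{139856}{45011} \approx 3.1072$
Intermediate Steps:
$\frac{2752}{4738} + \frac{1556 - -844}{950} = 2752 \cdot \frac{1}{4738} + \left(1556 + 844\right) \frac{1}{950} = \frac{1376}{2369} + 2400 \cdot \frac{1}{950} = \frac{1376}{2369} + \frac{48}{19} = \frac{139856}{45011}$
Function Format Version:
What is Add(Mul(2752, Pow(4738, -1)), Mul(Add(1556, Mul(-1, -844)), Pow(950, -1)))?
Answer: Rational(139856, 45011) ≈ 3.1072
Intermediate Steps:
Add(Mul(2752, Pow(4738, -1)), Mul(Add(1556, Mul(-1, -844)), Pow(950, -1))) = Add(Mul(2752, Rational(1, 4738)), Mul(Add(1556, 844), Rational(1, 950))) = Add(Rational(1376, 2369), Mul(2400, Rational(1, 950))) = Add(Rational(1376, 2369), Rational(48, 19)) = Rational(139856, 45011)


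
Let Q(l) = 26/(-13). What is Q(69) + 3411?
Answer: 3409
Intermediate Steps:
Q(l) = -2 (Q(l) = 26*(-1/13) = -2)
Q(69) + 3411 = -2 + 3411 = 3409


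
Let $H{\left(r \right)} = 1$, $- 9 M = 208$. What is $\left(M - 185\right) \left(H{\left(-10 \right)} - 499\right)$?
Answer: $\frac{310918}{3} \approx 1.0364 \cdot 10^{5}$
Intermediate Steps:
$M = - \frac{208}{9}$ ($M = \left(- \frac{1}{9}\right) 208 = - \frac{208}{9} \approx -23.111$)
$\left(M - 185\right) \left(H{\left(-10 \right)} - 499\right) = \left(- \frac{208}{9} - 185\right) \left(1 - 499\right) = \left(- \frac{1873}{9}\right) \left(-498\right) = \frac{310918}{3}$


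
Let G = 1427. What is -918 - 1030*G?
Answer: -1470728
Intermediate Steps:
-918 - 1030*G = -918 - 1030*1427 = -918 - 1469810 = -1470728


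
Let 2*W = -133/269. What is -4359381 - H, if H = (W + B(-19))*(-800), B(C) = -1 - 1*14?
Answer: -1175954689/269 ≈ -4.3716e+6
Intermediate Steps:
W = -133/538 (W = (-133/269)/2 = (-133*1/269)/2 = (1/2)*(-133/269) = -133/538 ≈ -0.24721)
B(C) = -15 (B(C) = -1 - 14 = -15)
H = 3281200/269 (H = (-133/538 - 15)*(-800) = -8203/538*(-800) = 3281200/269 ≈ 12198.)
-4359381 - H = -4359381 - 1*3281200/269 = -4359381 - 3281200/269 = -1175954689/269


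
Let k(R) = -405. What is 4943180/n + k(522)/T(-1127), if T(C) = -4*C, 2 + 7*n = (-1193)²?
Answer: 22201510435/916571068 ≈ 24.222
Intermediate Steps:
n = 203321 (n = -2/7 + (⅐)*(-1193)² = -2/7 + (⅐)*1423249 = -2/7 + 1423249/7 = 203321)
4943180/n + k(522)/T(-1127) = 4943180/203321 - 405/((-4*(-1127))) = 4943180*(1/203321) - 405/4508 = 4943180/203321 - 405*1/4508 = 4943180/203321 - 405/4508 = 22201510435/916571068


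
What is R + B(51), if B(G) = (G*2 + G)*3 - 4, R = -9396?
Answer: -8941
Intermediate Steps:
B(G) = -4 + 9*G (B(G) = (2*G + G)*3 - 4 = (3*G)*3 - 4 = 9*G - 4 = -4 + 9*G)
R + B(51) = -9396 + (-4 + 9*51) = -9396 + (-4 + 459) = -9396 + 455 = -8941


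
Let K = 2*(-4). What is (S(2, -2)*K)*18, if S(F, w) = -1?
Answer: 144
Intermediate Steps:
K = -8
(S(2, -2)*K)*18 = -1*(-8)*18 = 8*18 = 144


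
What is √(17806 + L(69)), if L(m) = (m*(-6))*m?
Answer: 2*I*√2690 ≈ 103.73*I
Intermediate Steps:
L(m) = -6*m² (L(m) = (-6*m)*m = -6*m²)
√(17806 + L(69)) = √(17806 - 6*69²) = √(17806 - 6*4761) = √(17806 - 28566) = √(-10760) = 2*I*√2690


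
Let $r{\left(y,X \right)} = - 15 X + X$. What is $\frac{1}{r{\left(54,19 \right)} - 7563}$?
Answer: $- \frac{1}{7829} \approx -0.00012773$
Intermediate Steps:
$r{\left(y,X \right)} = - 14 X$
$\frac{1}{r{\left(54,19 \right)} - 7563} = \frac{1}{\left(-14\right) 19 - 7563} = \frac{1}{-266 - 7563} = \frac{1}{-7829} = - \frac{1}{7829}$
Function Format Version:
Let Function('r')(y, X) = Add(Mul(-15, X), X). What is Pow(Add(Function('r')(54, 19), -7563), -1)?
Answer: Rational(-1, 7829) ≈ -0.00012773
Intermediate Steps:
Function('r')(y, X) = Mul(-14, X)
Pow(Add(Function('r')(54, 19), -7563), -1) = Pow(Add(Mul(-14, 19), -7563), -1) = Pow(Add(-266, -7563), -1) = Pow(-7829, -1) = Rational(-1, 7829)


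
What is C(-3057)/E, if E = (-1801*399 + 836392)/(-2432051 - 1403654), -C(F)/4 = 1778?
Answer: 27279533960/117793 ≈ 2.3159e+5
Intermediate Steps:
C(F) = -7112 (C(F) = -4*1778 = -7112)
E = -117793/3835705 (E = (-718599 + 836392)/(-3835705) = 117793*(-1/3835705) = -117793/3835705 ≈ -0.030710)
C(-3057)/E = -7112/(-117793/3835705) = -7112*(-3835705/117793) = 27279533960/117793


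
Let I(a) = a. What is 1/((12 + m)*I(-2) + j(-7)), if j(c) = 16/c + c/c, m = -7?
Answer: -7/79 ≈ -0.088608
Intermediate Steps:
j(c) = 1 + 16/c (j(c) = 16/c + 1 = 1 + 16/c)
1/((12 + m)*I(-2) + j(-7)) = 1/((12 - 7)*(-2) + (16 - 7)/(-7)) = 1/(5*(-2) - ⅐*9) = 1/(-10 - 9/7) = 1/(-79/7) = -7/79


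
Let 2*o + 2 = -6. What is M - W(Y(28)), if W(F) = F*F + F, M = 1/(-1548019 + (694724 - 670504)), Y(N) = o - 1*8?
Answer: -201141469/1523799 ≈ -132.00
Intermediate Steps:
o = -4 (o = -1 + (½)*(-6) = -1 - 3 = -4)
Y(N) = -12 (Y(N) = -4 - 1*8 = -4 - 8 = -12)
M = -1/1523799 (M = 1/(-1548019 + 24220) = 1/(-1523799) = -1/1523799 ≈ -6.5625e-7)
W(F) = F + F² (W(F) = F² + F = F + F²)
M - W(Y(28)) = -1/1523799 - (-12)*(1 - 12) = -1/1523799 - (-12)*(-11) = -1/1523799 - 1*132 = -1/1523799 - 132 = -201141469/1523799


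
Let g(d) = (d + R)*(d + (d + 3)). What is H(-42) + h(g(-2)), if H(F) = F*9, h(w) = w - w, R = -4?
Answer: -378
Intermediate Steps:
g(d) = (-4 + d)*(3 + 2*d) (g(d) = (d - 4)*(d + (d + 3)) = (-4 + d)*(d + (3 + d)) = (-4 + d)*(3 + 2*d))
h(w) = 0
H(F) = 9*F
H(-42) + h(g(-2)) = 9*(-42) + 0 = -378 + 0 = -378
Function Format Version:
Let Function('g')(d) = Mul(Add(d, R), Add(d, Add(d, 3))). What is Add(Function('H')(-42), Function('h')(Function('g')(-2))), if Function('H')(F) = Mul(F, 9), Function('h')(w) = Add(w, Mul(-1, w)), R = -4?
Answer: -378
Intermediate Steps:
Function('g')(d) = Mul(Add(-4, d), Add(3, Mul(2, d))) (Function('g')(d) = Mul(Add(d, -4), Add(d, Add(d, 3))) = Mul(Add(-4, d), Add(d, Add(3, d))) = Mul(Add(-4, d), Add(3, Mul(2, d))))
Function('h')(w) = 0
Function('H')(F) = Mul(9, F)
Add(Function('H')(-42), Function('h')(Function('g')(-2))) = Add(Mul(9, -42), 0) = Add(-378, 0) = -378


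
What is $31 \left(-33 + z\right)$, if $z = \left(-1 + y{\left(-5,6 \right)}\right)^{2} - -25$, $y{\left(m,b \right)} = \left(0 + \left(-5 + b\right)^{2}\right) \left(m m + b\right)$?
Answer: $27652$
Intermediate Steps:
$y{\left(m,b \right)} = \left(-5 + b\right)^{2} \left(b + m^{2}\right)$ ($y{\left(m,b \right)} = \left(-5 + b\right)^{2} \left(m^{2} + b\right) = \left(-5 + b\right)^{2} \left(b + m^{2}\right)$)
$z = 925$ ($z = \left(-1 + \left(-5 + 6\right)^{2} \left(6 + \left(-5\right)^{2}\right)\right)^{2} - -25 = \left(-1 + 1^{2} \left(6 + 25\right)\right)^{2} + 25 = \left(-1 + 1 \cdot 31\right)^{2} + 25 = \left(-1 + 31\right)^{2} + 25 = 30^{2} + 25 = 900 + 25 = 925$)
$31 \left(-33 + z\right) = 31 \left(-33 + 925\right) = 31 \cdot 892 = 27652$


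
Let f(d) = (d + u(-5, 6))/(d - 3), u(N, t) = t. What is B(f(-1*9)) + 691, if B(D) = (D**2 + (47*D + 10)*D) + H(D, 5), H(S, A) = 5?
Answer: 1403/2 ≈ 701.50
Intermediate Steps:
f(d) = (6 + d)/(-3 + d) (f(d) = (d + 6)/(d - 3) = (6 + d)/(-3 + d))
B(D) = 5 + D**2 + D*(10 + 47*D) (B(D) = (D**2 + (47*D + 10)*D) + 5 = (D**2 + (10 + 47*D)*D) + 5 = (D**2 + D*(10 + 47*D)) + 5 = 5 + D**2 + D*(10 + 47*D))
B(f(-1*9)) + 691 = (5 + 10*((6 - 1*9)/(-3 - 1*9)) + 48*((6 - 1*9)/(-3 - 1*9))**2) + 691 = (5 + 10*((6 - 9)/(-3 - 9)) + 48*((6 - 9)/(-3 - 9))**2) + 691 = (5 + 10*(-3/(-12)) + 48*(-3/(-12))**2) + 691 = (5 + 10*(-1/12*(-3)) + 48*(-1/12*(-3))**2) + 691 = (5 + 10*(1/4) + 48*(1/4)**2) + 691 = (5 + 5/2 + 48*(1/16)) + 691 = (5 + 5/2 + 3) + 691 = 21/2 + 691 = 1403/2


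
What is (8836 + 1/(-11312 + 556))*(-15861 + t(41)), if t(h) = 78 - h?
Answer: -375978299340/2689 ≈ -1.3982e+8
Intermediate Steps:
(8836 + 1/(-11312 + 556))*(-15861 + t(41)) = (8836 + 1/(-11312 + 556))*(-15861 + (78 - 1*41)) = (8836 + 1/(-10756))*(-15861 + (78 - 41)) = (8836 - 1/10756)*(-15861 + 37) = (95040015/10756)*(-15824) = -375978299340/2689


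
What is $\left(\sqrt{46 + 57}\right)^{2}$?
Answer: $103$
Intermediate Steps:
$\left(\sqrt{46 + 57}\right)^{2} = \left(\sqrt{103}\right)^{2} = 103$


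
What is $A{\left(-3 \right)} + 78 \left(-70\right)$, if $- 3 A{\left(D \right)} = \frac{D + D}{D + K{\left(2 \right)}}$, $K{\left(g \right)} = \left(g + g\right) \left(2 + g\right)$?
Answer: $- \frac{70978}{13} \approx -5459.8$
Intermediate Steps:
$K{\left(g \right)} = 2 g \left(2 + g\right)$
$A{\left(D \right)} = - \frac{2 D}{3 \left(16 + D\right)}$ ($A{\left(D \right)} = - \frac{\left(D + D\right) \frac{1}{D + 2 \cdot 2 \left(2 + 2\right)}}{3} = - \frac{2 D \frac{1}{D + 2 \cdot 2 \cdot 4}}{3} = - \frac{2 D \frac{1}{D + 16}}{3} = - \frac{2 D \frac{1}{16 + D}}{3} = - \frac{2 D}{3 \left(16 + D\right)}$)
$A{\left(-3 \right)} + 78 \left(-70\right) = \left(-2\right) \left(-3\right) \frac{1}{48 + 3 \left(-3\right)} + 78 \left(-70\right) = \left(-2\right) \left(-3\right) \frac{1}{48 - 9} - 5460 = \left(-2\right) \left(-3\right) \frac{1}{39} - 5460 = \frac{2}{13} - 5460 = - \frac{70978}{13}$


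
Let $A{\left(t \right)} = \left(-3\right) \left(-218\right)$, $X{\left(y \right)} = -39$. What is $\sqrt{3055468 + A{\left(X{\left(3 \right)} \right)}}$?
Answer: $\sqrt{3056122} \approx 1748.2$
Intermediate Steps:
$A{\left(t \right)} = 654$
$\sqrt{3055468 + A{\left(X{\left(3 \right)} \right)}} = \sqrt{3055468 + 654} = \sqrt{3056122}$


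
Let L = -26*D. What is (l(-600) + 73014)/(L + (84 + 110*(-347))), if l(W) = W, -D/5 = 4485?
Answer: 36207/272482 ≈ 0.13288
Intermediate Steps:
D = -22425 (D = -5*4485 = -22425)
L = 583050 (L = -26*(-22425) = 583050)
(l(-600) + 73014)/(L + (84 + 110*(-347))) = (-600 + 73014)/(583050 + (84 + 110*(-347))) = 72414/(583050 + (84 - 38170)) = 72414/(583050 - 38086) = 72414/544964 = 72414*(1/544964) = 36207/272482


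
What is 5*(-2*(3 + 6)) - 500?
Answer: -590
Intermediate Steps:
5*(-2*(3 + 6)) - 500 = 5*(-2*9) - 500 = 5*(-18) - 500 = -90 - 500 = -590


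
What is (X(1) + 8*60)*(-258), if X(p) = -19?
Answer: -118938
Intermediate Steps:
(X(1) + 8*60)*(-258) = (-19 + 8*60)*(-258) = (-19 + 480)*(-258) = 461*(-258) = -118938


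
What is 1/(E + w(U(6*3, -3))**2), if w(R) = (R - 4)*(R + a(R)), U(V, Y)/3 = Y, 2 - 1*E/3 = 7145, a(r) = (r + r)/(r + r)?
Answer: -1/10613 ≈ -9.4224e-5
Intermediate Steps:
a(r) = 1 (a(r) = (2*r)/((2*r)) = (2*r)*(1/(2*r)) = 1)
E = -21429 (E = 6 - 3*7145 = 6 - 21435 = -21429)
U(V, Y) = 3*Y
w(R) = (1 + R)*(-4 + R) (w(R) = (R - 4)*(R + 1) = (-4 + R)*(1 + R) = (1 + R)*(-4 + R))
1/(E + w(U(6*3, -3))**2) = 1/(-21429 + (-4 + (3*(-3))**2 - 9*(-3))**2) = 1/(-21429 + (-4 + (-9)**2 - 3*(-9))**2) = 1/(-21429 + (-4 + 81 + 27)**2) = 1/(-21429 + 104**2) = 1/(-21429 + 10816) = 1/(-10613) = -1/10613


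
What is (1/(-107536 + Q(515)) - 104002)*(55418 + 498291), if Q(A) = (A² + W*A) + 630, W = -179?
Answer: -3808448302052303/66134 ≈ -5.7587e+10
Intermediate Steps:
Q(A) = 630 + A² - 179*A (Q(A) = (A² - 179*A) + 630 = 630 + A² - 179*A)
(1/(-107536 + Q(515)) - 104002)*(55418 + 498291) = (1/(-107536 + (630 + 515² - 179*515)) - 104002)*(55418 + 498291) = (1/(-107536 + (630 + 265225 - 92185)) - 104002)*553709 = (1/(-107536 + 173670) - 104002)*553709 = (1/66134 - 104002)*553709 = -6878068267/66134*553709 = -3808448302052303/66134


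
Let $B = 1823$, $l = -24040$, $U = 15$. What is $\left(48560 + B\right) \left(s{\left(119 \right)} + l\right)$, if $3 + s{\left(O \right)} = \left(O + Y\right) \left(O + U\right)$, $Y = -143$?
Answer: $-1373390197$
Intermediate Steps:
$s{\left(O \right)} = -3 + \left(-143 + O\right) \left(15 + O\right)$ ($s{\left(O \right)} = -3 + \left(O - 143\right) \left(O + 15\right) = -3 + \left(-143 + O\right) \left(15 + O\right)$)
$\left(48560 + B\right) \left(s{\left(119 \right)} + l\right) = \left(48560 + 1823\right) \left(\left(-2148 + 119^{2} - 15232\right) - 24040\right) = 50383 \left(\left(-2148 + 14161 - 15232\right) - 24040\right) = 50383 \left(-3219 - 24040\right) = 50383 \left(-27259\right) = -1373390197$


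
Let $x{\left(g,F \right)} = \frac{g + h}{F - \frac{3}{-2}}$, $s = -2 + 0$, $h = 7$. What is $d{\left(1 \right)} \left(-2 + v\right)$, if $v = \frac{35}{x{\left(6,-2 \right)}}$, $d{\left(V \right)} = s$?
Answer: $\frac{87}{13} \approx 6.6923$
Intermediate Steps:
$s = -2$
$x{\left(g,F \right)} = \frac{7 + g}{\frac{3}{2} + F}$ ($x{\left(g,F \right)} = \frac{g + 7}{F - \frac{3}{-2}} = \frac{7 + g}{F - - \frac{3}{2}} = \frac{7 + g}{F + \frac{3}{2}} = \frac{7 + g}{\frac{3}{2} + F}$)
$d{\left(V \right)} = -2$
$v = - \frac{35}{26}$ ($v = \frac{35}{2 \frac{1}{3 + 2 \left(-2\right)} \left(7 + 6\right)} = \frac{35}{2 \frac{1}{3 - 4} \cdot 13} = \frac{35}{2 \frac{1}{-1} \cdot 13} = \frac{35}{2 \left(-1\right) 13} = \frac{35}{-26} = 35 \left(- \frac{1}{26}\right) = - \frac{35}{26} \approx -1.3462$)
$d{\left(1 \right)} \left(-2 + v\right) = - 2 \left(-2 - \frac{35}{26}\right) = \left(-2\right) \left(- \frac{87}{26}\right) = \frac{87}{13}$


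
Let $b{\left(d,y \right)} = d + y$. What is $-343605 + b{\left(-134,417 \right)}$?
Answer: $-343322$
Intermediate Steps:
$-343605 + b{\left(-134,417 \right)} = -343605 + \left(-134 + 417\right) = -343605 + 283 = -343322$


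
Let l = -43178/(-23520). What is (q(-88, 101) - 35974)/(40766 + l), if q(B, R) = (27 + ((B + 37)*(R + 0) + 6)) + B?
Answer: -484276800/479429749 ≈ -1.0101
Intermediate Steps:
l = 21589/11760 (l = -43178*(-1/23520) = 21589/11760 ≈ 1.8358)
q(B, R) = 33 + B + R*(37 + B) (q(B, R) = (27 + ((37 + B)*R + 6)) + B = (27 + (R*(37 + B) + 6)) + B = (27 + (6 + R*(37 + B))) + B = (33 + R*(37 + B)) + B = 33 + B + R*(37 + B))
(q(-88, 101) - 35974)/(40766 + l) = ((33 - 88 + 37*101 - 88*101) - 35974)/(40766 + 21589/11760) = ((33 - 88 + 3737 - 8888) - 35974)/(479429749/11760) = (-5206 - 35974)*(11760/479429749) = -41180*11760/479429749 = -484276800/479429749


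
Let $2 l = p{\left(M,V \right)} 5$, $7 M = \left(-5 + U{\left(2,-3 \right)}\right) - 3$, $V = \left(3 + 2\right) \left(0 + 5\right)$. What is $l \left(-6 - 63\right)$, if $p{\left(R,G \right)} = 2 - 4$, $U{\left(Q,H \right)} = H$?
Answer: $345$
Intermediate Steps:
$V = 25$ ($V = 5 \cdot 5 = 25$)
$M = - \frac{11}{7}$ ($M = \frac{\left(-5 - 3\right) - 3}{7} = \frac{-8 - 3}{7} = \frac{1}{7} \left(-11\right) = - \frac{11}{7} \approx -1.5714$)
$p{\left(R,G \right)} = -2$
$l = -5$ ($l = \frac{\left(-2\right) 5}{2} = \frac{1}{2} \left(-10\right) = -5$)
$l \left(-6 - 63\right) = - 5 \left(-6 - 63\right) = \left(-5\right) \left(-69\right) = 345$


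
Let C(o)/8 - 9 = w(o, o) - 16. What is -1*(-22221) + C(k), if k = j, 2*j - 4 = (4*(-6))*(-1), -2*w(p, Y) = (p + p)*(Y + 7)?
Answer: 19813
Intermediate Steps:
w(p, Y) = -p*(7 + Y) (w(p, Y) = -(p + p)*(Y + 7)/2 = -2*p*(7 + Y)/2 = -p*(7 + Y))
j = 14 (j = 2 + ((4*(-6))*(-1))/2 = 2 + (-24*(-1))/2 = 2 + (1/2)*24 = 2 + 12 = 14)
k = 14
C(o) = -56 - 8*o*(7 + o) (C(o) = 72 + 8*(-o*(7 + o) - 16) = 72 + 8*(-16 - o*(7 + o)) = 72 + (-128 - 8*o*(7 + o)) = -56 - 8*o*(7 + o))
-1*(-22221) + C(k) = -1*(-22221) + (-56 - 8*14*(7 + 14)) = 22221 + (-56 - 8*14*21) = 22221 + (-56 - 2352) = 22221 - 2408 = 19813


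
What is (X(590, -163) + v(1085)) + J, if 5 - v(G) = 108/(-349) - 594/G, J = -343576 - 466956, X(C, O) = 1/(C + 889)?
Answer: -453931547053486/560045535 ≈ -8.1053e+5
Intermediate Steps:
X(C, O) = 1/(889 + C)
J = -810532
v(G) = 1853/349 + 594/G (v(G) = 5 - (108/(-349) - 594/G) = 5 - (108*(-1/349) - 594/G) = 5 - (-108/349 - 594/G) = 5 + (108/349 + 594/G) = 1853/349 + 594/G)
(X(590, -163) + v(1085)) + J = (1/(889 + 590) + (1853/349 + 594/1085)) - 810532 = (1/1479 + (1853/349 + 594*(1/1085))) - 810532 = (1/1479 + (1853/349 + 594/1085)) - 810532 = (1/1479 + 2217811/378665) - 810532 = 3280521134/560045535 - 810532 = -453931547053486/560045535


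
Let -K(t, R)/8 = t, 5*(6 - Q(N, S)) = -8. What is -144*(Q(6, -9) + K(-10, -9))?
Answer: -63072/5 ≈ -12614.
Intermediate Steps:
Q(N, S) = 38/5 (Q(N, S) = 6 - ⅕*(-8) = 6 + 8/5 = 38/5)
K(t, R) = -8*t
-144*(Q(6, -9) + K(-10, -9)) = -144*(38/5 - 8*(-10)) = -144*(38/5 + 80) = -144*438/5 = -63072/5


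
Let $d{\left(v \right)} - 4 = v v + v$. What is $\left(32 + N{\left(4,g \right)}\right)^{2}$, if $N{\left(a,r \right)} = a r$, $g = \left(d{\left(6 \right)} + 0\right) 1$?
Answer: $46656$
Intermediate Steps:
$d{\left(v \right)} = 4 + v + v^{2}$ ($d{\left(v \right)} = 4 + \left(v v + v\right) = 4 + \left(v^{2} + v\right) = 4 + \left(v + v^{2}\right) = 4 + v + v^{2}$)
$g = 46$ ($g = \left(\left(4 + 6 + 6^{2}\right) + 0\right) 1 = \left(\left(4 + 6 + 36\right) + 0\right) 1 = \left(46 + 0\right) 1 = 46 \cdot 1 = 46$)
$\left(32 + N{\left(4,g \right)}\right)^{2} = \left(32 + 4 \cdot 46\right)^{2} = \left(32 + 184\right)^{2} = 216^{2} = 46656$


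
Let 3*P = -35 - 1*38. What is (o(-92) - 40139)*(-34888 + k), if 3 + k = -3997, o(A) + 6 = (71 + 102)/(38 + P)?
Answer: 63987326288/41 ≈ 1.5607e+9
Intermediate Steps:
P = -73/3 (P = (-35 - 1*38)/3 = (-35 - 38)/3 = (1/3)*(-73) = -73/3 ≈ -24.333)
o(A) = 273/41 (o(A) = -6 + (71 + 102)/(38 - 73/3) = -6 + 173/(41/3) = -6 + 173*(3/41) = -6 + 519/41 = 273/41)
k = -4000 (k = -3 - 3997 = -4000)
(o(-92) - 40139)*(-34888 + k) = (273/41 - 40139)*(-34888 - 4000) = -1645426/41*(-38888) = 63987326288/41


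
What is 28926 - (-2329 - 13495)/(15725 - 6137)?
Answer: 69339578/2397 ≈ 28928.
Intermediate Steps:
28926 - (-2329 - 13495)/(15725 - 6137) = 28926 - (-15824)/9588 = 28926 - 1*(-3956/2397) = 28926 + 3956/2397 = 69339578/2397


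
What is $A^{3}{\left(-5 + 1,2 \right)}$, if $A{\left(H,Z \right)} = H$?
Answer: $-64$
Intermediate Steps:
$A^{3}{\left(-5 + 1,2 \right)} = \left(-5 + 1\right)^{3} = \left(-4\right)^{3} = -64$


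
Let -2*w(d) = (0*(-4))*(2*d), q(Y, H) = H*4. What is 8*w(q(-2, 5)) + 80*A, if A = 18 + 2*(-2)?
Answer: 1120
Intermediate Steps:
q(Y, H) = 4*H
w(d) = 0 (w(d) = -0*(-4)*2*d/2 = -0*2*d = -½*0 = 0)
A = 14 (A = 18 - 4 = 14)
8*w(q(-2, 5)) + 80*A = 8*0 + 80*14 = 0 + 1120 = 1120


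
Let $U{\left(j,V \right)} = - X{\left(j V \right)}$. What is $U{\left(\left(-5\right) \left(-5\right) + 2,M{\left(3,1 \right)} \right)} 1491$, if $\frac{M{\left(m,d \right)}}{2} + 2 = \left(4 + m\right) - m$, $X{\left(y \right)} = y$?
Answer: $-161028$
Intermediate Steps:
$M{\left(m,d \right)} = 4$ ($M{\left(m,d \right)} = -4 + 2 \left(\left(4 + m\right) - m\right) = -4 + 2 \cdot 4 = -4 + 8 = 4$)
$U{\left(j,V \right)} = - V j$ ($U{\left(j,V \right)} = - j V = - V j$)
$U{\left(\left(-5\right) \left(-5\right) + 2,M{\left(3,1 \right)} \right)} 1491 = \left(-1\right) 4 \left(\left(-5\right) \left(-5\right) + 2\right) 1491 = \left(-1\right) 4 \left(25 + 2\right) 1491 = \left(-1\right) 4 \cdot 27 \cdot 1491 = \left(-108\right) 1491 = -161028$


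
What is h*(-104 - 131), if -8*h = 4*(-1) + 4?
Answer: 0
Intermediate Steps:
h = 0 (h = -(4*(-1) + 4)/8 = -(-4 + 4)/8 = -⅛*0 = 0)
h*(-104 - 131) = 0*(-104 - 131) = 0*(-235) = 0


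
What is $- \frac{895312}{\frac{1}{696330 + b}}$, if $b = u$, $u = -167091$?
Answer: $-473834027568$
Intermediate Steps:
$b = -167091$
$- \frac{895312}{\frac{1}{696330 + b}} = - \frac{895312}{\frac{1}{696330 - 167091}} = - \frac{895312}{\frac{1}{529239}} = - 895312 \frac{1}{\frac{1}{529239}} = \left(-895312\right) 529239 = -473834027568$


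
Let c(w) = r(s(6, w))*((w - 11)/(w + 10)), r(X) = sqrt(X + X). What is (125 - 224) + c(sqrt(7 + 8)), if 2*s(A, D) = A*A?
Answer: -1833/17 + 126*sqrt(15)/85 ≈ -102.08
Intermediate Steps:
s(A, D) = A**2/2 (s(A, D) = (A*A)/2 = A**2/2)
r(X) = sqrt(2)*sqrt(X) (r(X) = sqrt(2*X) = sqrt(2)*sqrt(X))
c(w) = 6*(-11 + w)/(10 + w) (c(w) = (sqrt(2)*sqrt((1/2)*6**2))*((w - 11)/(w + 10)) = (sqrt(2)*sqrt((1/2)*36))*((-11 + w)/(10 + w)) = (sqrt(2)*sqrt(18))*((-11 + w)/(10 + w)) = (sqrt(2)*(3*sqrt(2)))*((-11 + w)/(10 + w)) = 6*((-11 + w)/(10 + w)) = 6*(-11 + w)/(10 + w))
(125 - 224) + c(sqrt(7 + 8)) = (125 - 224) + 6*(-11 + sqrt(7 + 8))/(10 + sqrt(7 + 8)) = -99 + 6*(-11 + sqrt(15))/(10 + sqrt(15))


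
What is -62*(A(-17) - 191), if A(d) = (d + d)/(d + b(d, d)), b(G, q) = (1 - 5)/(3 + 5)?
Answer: 410254/35 ≈ 11722.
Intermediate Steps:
b(G, q) = -½ (b(G, q) = -4/8 = -4*⅛ = -½)
A(d) = 2*d/(-½ + d) (A(d) = (d + d)/(d - ½) = (2*d)/(-½ + d) = 2*d/(-½ + d))
-62*(A(-17) - 191) = -62*(4*(-17)/(-1 + 2*(-17)) - 191) = -62*(4*(-17)/(-1 - 34) - 191) = -62*(4*(-17)/(-35) - 191) = -62*(4*(-17)*(-1/35) - 191) = -62*(68/35 - 191) = -62*(-6617/35) = 410254/35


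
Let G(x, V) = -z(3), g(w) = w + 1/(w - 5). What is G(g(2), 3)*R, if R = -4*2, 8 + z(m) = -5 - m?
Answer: -128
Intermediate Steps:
z(m) = -13 - m (z(m) = -8 + (-5 - m) = -13 - m)
g(w) = w + 1/(-5 + w)
G(x, V) = 16 (G(x, V) = -(-13 - 1*3) = -(-13 - 3) = -1*(-16) = 16)
R = -8
G(g(2), 3)*R = 16*(-8) = -128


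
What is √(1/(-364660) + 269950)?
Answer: 3*√997142176829315/182330 ≈ 519.57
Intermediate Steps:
√(1/(-364660) + 269950) = √(-1/364660 + 269950) = √(98439966999/364660) = 3*√997142176829315/182330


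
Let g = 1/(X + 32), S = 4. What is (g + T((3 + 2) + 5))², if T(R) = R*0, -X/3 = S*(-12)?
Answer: 1/30976 ≈ 3.2283e-5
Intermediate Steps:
X = 144 (X = -12*(-12) = -3*(-48) = 144)
T(R) = 0
g = 1/176 (g = 1/(144 + 32) = 1/176 ≈ 0.0056818)
(g + T((3 + 2) + 5))² = (1/176 + 0)² = (1/176)² = 1/30976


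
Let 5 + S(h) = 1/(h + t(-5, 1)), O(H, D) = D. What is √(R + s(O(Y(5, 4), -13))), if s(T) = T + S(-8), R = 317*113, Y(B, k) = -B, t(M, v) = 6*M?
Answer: √51699494/38 ≈ 189.22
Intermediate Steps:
S(h) = -5 + 1/(-30 + h) (S(h) = -5 + 1/(h + 6*(-5)) = -5 + 1/(h - 30) = -5 + 1/(-30 + h))
R = 35821
s(T) = -191/38 + T (s(T) = T + (151 - 5*(-8))/(-30 - 8) = T + (151 + 40)/(-38) = T - 1/38*191 = T - 191/38 = -191/38 + T)
√(R + s(O(Y(5, 4), -13))) = √(35821 + (-191/38 - 13)) = √(35821 - 685/38) = √(1360513/38) = √51699494/38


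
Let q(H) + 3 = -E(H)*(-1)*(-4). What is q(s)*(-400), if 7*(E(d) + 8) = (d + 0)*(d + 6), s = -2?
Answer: -94000/7 ≈ -13429.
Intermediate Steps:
E(d) = -8 + d*(6 + d)/7 (E(d) = -8 + ((d + 0)*(d + 6))/7 = -8 + (d*(6 + d))/7 = -8 + d*(6 + d)/7)
q(H) = 29 - 24*H/7 - 4*H²/7 (q(H) = -3 - (-8 + H²/7 + 6*H/7)*(-1)*(-4) = -3 - (8 - 6*H/7 - H²/7)*(-4) = -3 - (-32 + 4*H²/7 + 24*H/7) = -3 + (32 - 24*H/7 - 4*H²/7) = 29 - 24*H/7 - 4*H²/7)
q(s)*(-400) = (29 - 24/7*(-2) - 4/7*(-2)²)*(-400) = (29 + 48/7 - 4/7*4)*(-400) = (29 + 48/7 - 16/7)*(-400) = (235/7)*(-400) = -94000/7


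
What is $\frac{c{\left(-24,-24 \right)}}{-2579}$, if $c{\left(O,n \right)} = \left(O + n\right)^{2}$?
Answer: $- \frac{2304}{2579} \approx -0.89337$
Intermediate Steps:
$\frac{c{\left(-24,-24 \right)}}{-2579} = \frac{\left(-24 - 24\right)^{2}}{-2579} = \left(-48\right)^{2} \left(- \frac{1}{2579}\right) = 2304 \left(- \frac{1}{2579}\right) = - \frac{2304}{2579}$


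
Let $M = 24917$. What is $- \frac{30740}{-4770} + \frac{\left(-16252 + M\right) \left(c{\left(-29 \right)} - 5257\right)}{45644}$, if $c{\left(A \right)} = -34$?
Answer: $- \frac{409971283}{410796} \approx -997.99$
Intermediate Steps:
$- \frac{30740}{-4770} + \frac{\left(-16252 + M\right) \left(c{\left(-29 \right)} - 5257\right)}{45644} = - \frac{30740}{-4770} + \frac{\left(-16252 + 24917\right) \left(-34 - 5257\right)}{45644} = \left(-30740\right) \left(- \frac{1}{4770}\right) + 8665 \left(-5291\right) \frac{1}{45644} = \frac{58}{9} - \frac{45846515}{45644} = - \frac{409971283}{410796}$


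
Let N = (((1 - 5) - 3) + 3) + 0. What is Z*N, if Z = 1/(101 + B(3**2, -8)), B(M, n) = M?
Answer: -2/55 ≈ -0.036364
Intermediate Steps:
Z = 1/110 (Z = 1/(101 + 3**2) = 1/(101 + 9) = 1/110 ≈ 0.0090909)
N = -4 (N = ((-4 - 3) + 3) + 0 = (-7 + 3) + 0 = -4 + 0 = -4)
Z*N = (1/110)*(-4) = -2/55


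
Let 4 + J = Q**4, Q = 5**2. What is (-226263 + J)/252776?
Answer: 82179/126388 ≈ 0.65021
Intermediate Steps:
Q = 25
J = 390621 (J = -4 + 25**4 = -4 + 390625 = 390621)
(-226263 + J)/252776 = (-226263 + 390621)/252776 = 164358*(1/252776) = 82179/126388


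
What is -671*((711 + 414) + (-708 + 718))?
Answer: -761585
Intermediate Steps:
-671*((711 + 414) + (-708 + 718)) = -671*(1125 + 10) = -671*1135 = -761585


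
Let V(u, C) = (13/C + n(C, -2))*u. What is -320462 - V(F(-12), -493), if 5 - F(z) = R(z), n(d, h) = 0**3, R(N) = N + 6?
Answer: -157987623/493 ≈ -3.2046e+5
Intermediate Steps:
R(N) = 6 + N
n(d, h) = 0
F(z) = -1 - z (F(z) = 5 - (6 + z) = 5 + (-6 - z) = -1 - z)
V(u, C) = 13*u/C (V(u, C) = (13/C + 0)*u = (13/C)*u = 13*u/C)
-320462 - V(F(-12), -493) = -320462 - 13*(-1 - 1*(-12))/(-493) = -320462 - 13*(-1 + 12)*(-1)/493 = -320462 - 13*11*(-1)/493 = -320462 - 1*(-143/493) = -320462 + 143/493 = -157987623/493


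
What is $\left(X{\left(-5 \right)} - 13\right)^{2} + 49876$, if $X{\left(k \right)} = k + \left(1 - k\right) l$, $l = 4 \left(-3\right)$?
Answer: $57976$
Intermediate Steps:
$l = -12$
$X{\left(k \right)} = -12 + 13 k$ ($X{\left(k \right)} = k + \left(1 - k\right) \left(-12\right) = k + \left(-12 + 12 k\right) = -12 + 13 k$)
$\left(X{\left(-5 \right)} - 13\right)^{2} + 49876 = \left(\left(-12 + 13 \left(-5\right)\right) - 13\right)^{2} + 49876 = \left(\left(-12 - 65\right) - 13\right)^{2} + 49876 = \left(-77 - 13\right)^{2} + 49876 = \left(-90\right)^{2} + 49876 = 8100 + 49876 = 57976$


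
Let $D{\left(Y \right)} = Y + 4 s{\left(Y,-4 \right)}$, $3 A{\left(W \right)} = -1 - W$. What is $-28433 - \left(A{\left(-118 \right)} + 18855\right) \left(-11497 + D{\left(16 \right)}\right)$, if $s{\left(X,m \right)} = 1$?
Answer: $216818005$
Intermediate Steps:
$A{\left(W \right)} = - \frac{1}{3} - \frac{W}{3}$ ($A{\left(W \right)} = \frac{-1 - W}{3} = - \frac{1}{3} - \frac{W}{3}$)
$D{\left(Y \right)} = 4 + Y$ ($D{\left(Y \right)} = Y + 4 \cdot 1 = Y + 4 = 4 + Y$)
$-28433 - \left(A{\left(-118 \right)} + 18855\right) \left(-11497 + D{\left(16 \right)}\right) = -28433 - \left(\left(- \frac{1}{3} - - \frac{118}{3}\right) + 18855\right) \left(-11497 + \left(4 + 16\right)\right) = -28433 - \left(\left(- \frac{1}{3} + \frac{118}{3}\right) + 18855\right) \left(-11497 + 20\right) = -28433 - \left(39 + 18855\right) \left(-11477\right) = -28433 - 18894 \left(-11477\right) = -28433 - -216846438 = -28433 + 216846438 = 216818005$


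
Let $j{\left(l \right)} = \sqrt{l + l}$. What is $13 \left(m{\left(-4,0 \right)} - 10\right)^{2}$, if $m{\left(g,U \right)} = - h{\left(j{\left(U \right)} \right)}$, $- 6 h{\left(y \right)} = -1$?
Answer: $\frac{48373}{36} \approx 1343.7$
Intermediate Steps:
$j{\left(l \right)} = \sqrt{2} \sqrt{l}$ ($j{\left(l \right)} = \sqrt{2 l} = \sqrt{2} \sqrt{l}$)
$h{\left(y \right)} = \frac{1}{6}$ ($h{\left(y \right)} = \left(- \frac{1}{6}\right) \left(-1\right) = \frac{1}{6}$)
$m{\left(g,U \right)} = - \frac{1}{6}$ ($m{\left(g,U \right)} = \left(-1\right) \frac{1}{6} = - \frac{1}{6}$)
$13 \left(m{\left(-4,0 \right)} - 10\right)^{2} = 13 \left(- \frac{1}{6} - 10\right)^{2} = 13 \left(- \frac{61}{6}\right)^{2} = 13 \cdot \frac{3721}{36} = \frac{48373}{36}$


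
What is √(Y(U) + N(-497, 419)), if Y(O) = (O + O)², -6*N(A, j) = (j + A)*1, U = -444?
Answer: 77*√133 ≈ 888.01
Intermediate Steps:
N(A, j) = -A/6 - j/6 (N(A, j) = -(j + A)/6 = -(A + j)/6 = -A/6 - j/6)
Y(O) = 4*O² (Y(O) = (2*O)² = 4*O²)
√(Y(U) + N(-497, 419)) = √(4*(-444)² + (-⅙*(-497) - ⅙*419)) = √(4*197136 + (497/6 - 419/6)) = √(788544 + 13) = √788557 = 77*√133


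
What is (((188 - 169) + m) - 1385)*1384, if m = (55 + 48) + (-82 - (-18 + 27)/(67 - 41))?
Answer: -24205468/13 ≈ -1.8620e+6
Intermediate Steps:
m = 537/26 (m = 103 + (-82 - 9/26) = 103 - 2141/26 = 537/26 ≈ 20.654)
(((188 - 169) + m) - 1385)*1384 = (((188 - 169) + 537/26) - 1385)*1384 = ((19 + 537/26) - 1385)*1384 = (1031/26 - 1385)*1384 = -34979/26*1384 = -24205468/13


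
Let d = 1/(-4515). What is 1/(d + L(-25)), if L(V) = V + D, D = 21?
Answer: -4515/18061 ≈ -0.24999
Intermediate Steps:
d = -1/4515 ≈ -0.00022148
L(V) = 21 + V (L(V) = V + 21 = 21 + V)
1/(d + L(-25)) = 1/(-1/4515 + (21 - 25)) = 1/(-1/4515 - 4) = 1/(-18061/4515) = -4515/18061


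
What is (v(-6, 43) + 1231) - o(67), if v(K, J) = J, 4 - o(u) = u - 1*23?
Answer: 1314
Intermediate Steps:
o(u) = 27 - u (o(u) = 4 - (u - 1*23) = 4 - (u - 23) = 4 - (-23 + u) = 4 + (23 - u) = 27 - u)
(v(-6, 43) + 1231) - o(67) = (43 + 1231) - (27 - 1*67) = 1274 - (27 - 67) = 1274 - 1*(-40) = 1274 + 40 = 1314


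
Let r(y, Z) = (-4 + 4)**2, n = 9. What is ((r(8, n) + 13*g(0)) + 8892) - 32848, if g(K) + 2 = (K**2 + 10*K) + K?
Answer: -23982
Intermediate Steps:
r(y, Z) = 0 (r(y, Z) = 0**2 = 0)
g(K) = -2 + K**2 + 11*K (g(K) = -2 + ((K**2 + 10*K) + K) = -2 + (K**2 + 11*K) = -2 + K**2 + 11*K)
((r(8, n) + 13*g(0)) + 8892) - 32848 = ((0 + 13*(-2 + 0**2 + 11*0)) + 8892) - 32848 = ((0 + 13*(-2 + 0 + 0)) + 8892) - 32848 = ((0 + 13*(-2)) + 8892) - 32848 = ((0 - 26) + 8892) - 32848 = (-26 + 8892) - 32848 = 8866 - 32848 = -23982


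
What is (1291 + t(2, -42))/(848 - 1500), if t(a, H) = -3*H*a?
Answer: -1543/652 ≈ -2.3666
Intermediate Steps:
t(a, H) = -3*H*a
(1291 + t(2, -42))/(848 - 1500) = (1291 - 3*(-42)*2)/(848 - 1500) = (1291 + 252)/(-652) = 1543*(-1/652) = -1543/652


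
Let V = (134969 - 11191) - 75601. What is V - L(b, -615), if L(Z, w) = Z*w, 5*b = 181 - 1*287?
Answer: 35139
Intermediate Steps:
b = -106/5 (b = (181 - 1*287)/5 = (181 - 287)/5 = (⅕)*(-106) = -106/5 ≈ -21.200)
V = 48177 (V = 123778 - 75601 = 48177)
V - L(b, -615) = 48177 - (-106)*(-615)/5 = 48177 - 1*13038 = 48177 - 13038 = 35139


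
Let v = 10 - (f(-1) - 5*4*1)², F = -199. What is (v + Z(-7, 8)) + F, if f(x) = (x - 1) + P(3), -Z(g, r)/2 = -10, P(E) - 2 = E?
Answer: -458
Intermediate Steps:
P(E) = 2 + E
Z(g, r) = 20 (Z(g, r) = -2*(-10) = 20)
f(x) = 4 + x (f(x) = (x - 1) + (2 + 3) = (-1 + x) + 5 = 4 + x)
v = -279 (v = 10 - ((4 - 1) - 5*4*1)² = 10 - (3 - 20*1)² = 10 - (3 - 20)² = 10 - 1*(-17)² = 10 - 1*289 = 10 - 289 = -279)
(v + Z(-7, 8)) + F = (-279 + 20) - 199 = -259 - 199 = -458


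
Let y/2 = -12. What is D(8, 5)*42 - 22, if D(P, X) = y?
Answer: -1030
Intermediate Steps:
y = -24 (y = 2*(-12) = -24)
D(P, X) = -24
D(8, 5)*42 - 22 = -24*42 - 22 = -1008 - 22 = -1030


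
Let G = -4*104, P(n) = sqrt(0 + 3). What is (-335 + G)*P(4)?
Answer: -751*sqrt(3) ≈ -1300.8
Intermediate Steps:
P(n) = sqrt(3)
G = -416
(-335 + G)*P(4) = (-335 - 416)*sqrt(3) = -751*sqrt(3)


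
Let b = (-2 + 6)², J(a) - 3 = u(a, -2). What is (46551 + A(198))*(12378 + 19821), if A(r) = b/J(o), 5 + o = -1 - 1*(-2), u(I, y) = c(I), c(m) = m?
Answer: 1498380465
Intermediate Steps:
u(I, y) = I
o = -4 (o = -5 + (-1 - 1*(-2)) = -5 + (-1 + 2) = -5 + 1 = -4)
J(a) = 3 + a
b = 16 (b = 4² = 16)
A(r) = -16 (A(r) = 16/(3 - 4) = 16/(-1) = 16*(-1) = -16)
(46551 + A(198))*(12378 + 19821) = (46551 - 16)*(12378 + 19821) = 46535*32199 = 1498380465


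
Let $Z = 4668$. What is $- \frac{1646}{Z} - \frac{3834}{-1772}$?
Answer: $\frac{936275}{516981} \approx 1.811$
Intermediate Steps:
$- \frac{1646}{Z} - \frac{3834}{-1772} = - \frac{1646}{4668} - \frac{3834}{-1772} = \left(-1646\right) \frac{1}{4668} - - \frac{1917}{886} = - \frac{823}{2334} + \frac{1917}{886} = \frac{936275}{516981}$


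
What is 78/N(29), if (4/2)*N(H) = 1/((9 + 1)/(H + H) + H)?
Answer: 131976/29 ≈ 4550.9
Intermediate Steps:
N(H) = 1/(2*(H + 5/H)) (N(H) = 1/(2*((9 + 1)/(H + H) + H)) = 1/(2*(10/((2*H)) + H)) = 1/(2*(10*(1/(2*H)) + H)) = 1/(2*(5/H + H)) = 1/(2*(H + 5/H)))
78/N(29) = 78/(((1/2)*29/(5 + 29**2))) = 78/(((1/2)*29/(5 + 841))) = 78/(((1/2)*29/846)) = 78/(((1/2)*29*(1/846))) = 78/(29/1692) = 78*(1692/29) = 131976/29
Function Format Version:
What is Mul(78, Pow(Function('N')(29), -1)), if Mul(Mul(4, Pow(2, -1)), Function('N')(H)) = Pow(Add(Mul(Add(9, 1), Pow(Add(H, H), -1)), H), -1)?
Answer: Rational(131976, 29) ≈ 4550.9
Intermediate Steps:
Function('N')(H) = Mul(Rational(1, 2), Pow(Add(H, Mul(5, Pow(H, -1))), -1)) (Function('N')(H) = Mul(Rational(1, 2), Pow(Add(Mul(Add(9, 1), Pow(Add(H, H), -1)), H), -1)) = Mul(Rational(1, 2), Pow(Add(Mul(10, Pow(Mul(2, H), -1)), H), -1)) = Mul(Rational(1, 2), Pow(Add(Mul(10, Mul(Rational(1, 2), Pow(H, -1))), H), -1)) = Mul(Rational(1, 2), Pow(Add(Mul(5, Pow(H, -1)), H), -1)) = Mul(Rational(1, 2), Pow(Add(H, Mul(5, Pow(H, -1))), -1)))
Mul(78, Pow(Function('N')(29), -1)) = Mul(78, Pow(Mul(Rational(1, 2), 29, Pow(Add(5, Pow(29, 2)), -1)), -1)) = Mul(78, Pow(Mul(Rational(1, 2), 29, Pow(Add(5, 841), -1)), -1)) = Mul(78, Pow(Mul(Rational(1, 2), 29, Pow(846, -1)), -1)) = Mul(78, Pow(Mul(Rational(1, 2), 29, Rational(1, 846)), -1)) = Mul(78, Pow(Rational(29, 1692), -1)) = Mul(78, Rational(1692, 29)) = Rational(131976, 29)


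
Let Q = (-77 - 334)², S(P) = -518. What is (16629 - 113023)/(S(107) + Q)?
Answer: -96394/168403 ≈ -0.57240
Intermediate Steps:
Q = 168921 (Q = (-411)² = 168921)
(16629 - 113023)/(S(107) + Q) = (16629 - 113023)/(-518 + 168921) = -96394/168403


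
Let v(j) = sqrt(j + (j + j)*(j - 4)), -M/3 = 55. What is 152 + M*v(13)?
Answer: 152 - 165*sqrt(247) ≈ -2441.2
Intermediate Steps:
M = -165 (M = -3*55 = -165)
v(j) = sqrt(j + 2*j*(-4 + j)) (v(j) = sqrt(j + (2*j)*(-4 + j)) = sqrt(j + 2*j*(-4 + j)))
152 + M*v(13) = 152 - 165*sqrt(13)*sqrt(-7 + 2*13) = 152 - 165*sqrt(13)*sqrt(-7 + 26) = 152 - 165*sqrt(247)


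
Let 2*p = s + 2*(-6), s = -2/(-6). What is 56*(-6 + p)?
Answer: -1988/3 ≈ -662.67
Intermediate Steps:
s = 1/3 (s = -2*(-1/6) = 1/3 ≈ 0.33333)
p = -35/6 (p = (1/3 + 2*(-6))/2 = (1/3 - 12)/2 = (1/2)*(-35/3) = -35/6 ≈ -5.8333)
56*(-6 + p) = 56*(-6 - 35/6) = 56*(-71/6) = -1988/3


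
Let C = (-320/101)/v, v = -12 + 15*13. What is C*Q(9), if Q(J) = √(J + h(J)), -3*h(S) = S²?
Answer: -320*I*√2/6161 ≈ -0.073454*I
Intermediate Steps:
v = 183 (v = -12 + 195 = 183)
h(S) = -S²/3
Q(J) = √(J - J²/3)
C = -320/18483 (C = -320/101/183 = -320*1/101*(1/183) = -320/101*1/183 = -320/18483 ≈ -0.017313)
C*Q(9) = -320*√3*√(9*(3 - 1*9))/55449 = -320*√3*√(9*(3 - 9))/55449 = -320*√3*√(9*(-6))/55449 = -320*√3*√(-54)/55449 = -320*√3*3*I*√6/55449 = -320*I*√2/6161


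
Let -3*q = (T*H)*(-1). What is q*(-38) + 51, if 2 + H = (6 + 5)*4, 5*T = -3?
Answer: 1851/5 ≈ 370.20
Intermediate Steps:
T = -3/5 (T = (1/5)*(-3) = -3/5 ≈ -0.60000)
H = 42 (H = -2 + (6 + 5)*4 = -2 + 11*4 = -2 + 44 = 42)
q = -42/5 (q = -(-3/5*42)*(-1)/3 = -(-42)*(-1)/5 = -1/3*126/5 = -42/5 ≈ -8.4000)
q*(-38) + 51 = -42/5*(-38) + 51 = 1596/5 + 51 = 1851/5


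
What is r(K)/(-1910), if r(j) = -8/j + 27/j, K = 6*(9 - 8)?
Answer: -19/11460 ≈ -0.0016579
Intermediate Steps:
K = 6 (K = 6*1 = 6)
r(j) = 19/j
r(K)/(-1910) = (19/6)/(-1910) = (19*(⅙))*(-1/1910) = (19/6)*(-1/1910) = -19/11460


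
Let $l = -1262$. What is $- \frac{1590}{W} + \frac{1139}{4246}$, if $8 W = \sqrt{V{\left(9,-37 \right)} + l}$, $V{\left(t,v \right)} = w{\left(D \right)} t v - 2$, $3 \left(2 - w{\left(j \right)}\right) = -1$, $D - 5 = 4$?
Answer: $\frac{1139}{4246} + \frac{12720 i \sqrt{2041}}{2041} \approx 0.26825 + 281.56 i$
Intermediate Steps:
$D = 9$ ($D = 5 + 4 = 9$)
$w{\left(j \right)} = \frac{7}{3}$ ($w{\left(j \right)} = 2 - - \frac{1}{3} = 2 + \frac{1}{3} = \frac{7}{3}$)
$V{\left(t,v \right)} = -2 + \frac{7 t v}{3}$ ($V{\left(t,v \right)} = \frac{7 t}{3} v - 2 = \frac{7 t v}{3} - 2 = -2 + \frac{7 t v}{3}$)
$W = \frac{i \sqrt{2041}}{8}$ ($W = \frac{\sqrt{\left(-2 + \frac{7}{3} \cdot 9 \left(-37\right)\right) - 1262}}{8} = \frac{\sqrt{\left(-2 - 777\right) - 1262}}{8} = \frac{\sqrt{-779 - 1262}}{8} = \frac{\sqrt{-2041}}{8} = \frac{i \sqrt{2041}}{8} \approx 5.6472 i$)
$- \frac{1590}{W} + \frac{1139}{4246} = - \frac{1590}{\frac{1}{8} i \sqrt{2041}} + \frac{1139}{4246} = - 1590 \left(- \frac{8 i \sqrt{2041}}{2041}\right) + 1139 \cdot \frac{1}{4246} = \frac{12720 i \sqrt{2041}}{2041} + \frac{1139}{4246} = \frac{1139}{4246} + \frac{12720 i \sqrt{2041}}{2041}$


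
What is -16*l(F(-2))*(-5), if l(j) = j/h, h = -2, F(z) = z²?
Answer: -160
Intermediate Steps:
l(j) = -j/2 (l(j) = j/(-2) = j*(-½) = -j/2)
-16*l(F(-2))*(-5) = -(-8)*(-2)²*(-5) = -(-8)*4*(-5) = -16*(-2)*(-5) = 32*(-5) = -160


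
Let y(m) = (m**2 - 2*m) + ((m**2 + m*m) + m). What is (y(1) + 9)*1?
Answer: 11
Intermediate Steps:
y(m) = -m + 3*m**2 (y(m) = (m**2 - 2*m) + ((m**2 + m**2) + m) = (m**2 - 2*m) + (2*m**2 + m) = (m**2 - 2*m) + (m + 2*m**2) = -m + 3*m**2)
(y(1) + 9)*1 = (1*(-1 + 3*1) + 9)*1 = (1*(-1 + 3) + 9)*1 = (1*2 + 9)*1 = (2 + 9)*1 = 11*1 = 11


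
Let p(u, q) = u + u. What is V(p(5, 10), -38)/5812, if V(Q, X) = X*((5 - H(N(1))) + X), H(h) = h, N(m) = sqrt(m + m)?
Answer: 627/2906 + 19*sqrt(2)/2906 ≈ 0.22501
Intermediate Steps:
N(m) = sqrt(2)*sqrt(m) (N(m) = sqrt(2*m) = sqrt(2)*sqrt(m))
p(u, q) = 2*u
V(Q, X) = X*(5 + X - sqrt(2)) (V(Q, X) = X*((5 - sqrt(2)*sqrt(1)) + X) = X*((5 - sqrt(2)) + X) = X*(5 + X - sqrt(2)))
V(p(5, 10), -38)/5812 = -38*(5 - 38 - sqrt(2))/5812 = -38*(-33 - sqrt(2))*(1/5812) = (1254 + 38*sqrt(2))*(1/5812) = 627/2906 + 19*sqrt(2)/2906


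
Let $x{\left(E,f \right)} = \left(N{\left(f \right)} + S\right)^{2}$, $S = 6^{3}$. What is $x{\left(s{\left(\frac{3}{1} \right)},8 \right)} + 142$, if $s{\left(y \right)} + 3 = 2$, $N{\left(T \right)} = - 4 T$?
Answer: $33998$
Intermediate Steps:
$s{\left(y \right)} = -1$ ($s{\left(y \right)} = -3 + 2 = -1$)
$S = 216$
$x{\left(E,f \right)} = \left(216 - 4 f\right)^{2}$ ($x{\left(E,f \right)} = \left(- 4 f + 216\right)^{2} = \left(216 - 4 f\right)^{2}$)
$x{\left(s{\left(\frac{3}{1} \right)},8 \right)} + 142 = 16 \left(-54 + 8\right)^{2} + 142 = 16 \left(-46\right)^{2} + 142 = 16 \cdot 2116 + 142 = 33856 + 142 = 33998$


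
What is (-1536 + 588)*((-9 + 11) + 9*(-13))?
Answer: 109020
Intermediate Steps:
(-1536 + 588)*((-9 + 11) + 9*(-13)) = -948*(2 - 117) = -948*(-115) = 109020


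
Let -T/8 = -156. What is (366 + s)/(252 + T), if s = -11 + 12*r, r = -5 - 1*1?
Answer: 283/1500 ≈ 0.18867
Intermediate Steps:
T = 1248 (T = -8*(-156) = 1248)
r = -6 (r = -5 - 1 = -6)
s = -83 (s = -11 + 12*(-6) = -11 - 72 = -83)
(366 + s)/(252 + T) = (366 - 83)/(252 + 1248) = 283/1500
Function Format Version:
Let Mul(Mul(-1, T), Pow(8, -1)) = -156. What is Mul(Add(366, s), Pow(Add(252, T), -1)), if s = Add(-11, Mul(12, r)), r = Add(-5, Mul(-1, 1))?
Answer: Rational(283, 1500) ≈ 0.18867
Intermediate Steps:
T = 1248 (T = Mul(-8, -156) = 1248)
r = -6 (r = Add(-5, -1) = -6)
s = -83 (s = Add(-11, Mul(12, -6)) = Add(-11, -72) = -83)
Mul(Add(366, s), Pow(Add(252, T), -1)) = Mul(Add(366, -83), Pow(Add(252, 1248), -1)) = Mul(283, Pow(1500, -1)) = Mul(283, Rational(1, 1500)) = Rational(283, 1500)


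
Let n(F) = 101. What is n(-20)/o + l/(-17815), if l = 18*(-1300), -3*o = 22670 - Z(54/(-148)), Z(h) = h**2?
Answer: 82152037788/63187357219 ≈ 1.3001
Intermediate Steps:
o = -124140191/16428 (o = -(22670 - (54/(-148))**2)/3 = -(22670 - (54*(-1/148))**2)/3 = -(22670 - (-27/74)**2)/3 = -(22670 - 1*729/5476)/3 = -(22670 - 729/5476)/3 = -1/3*124140191/5476 = -124140191/16428 ≈ -7556.6)
l = -23400
n(-20)/o + l/(-17815) = 101/(-124140191/16428) - 23400/(-17815) = 101*(-16428/124140191) - 23400*(-1/17815) = -1659228/124140191 + 4680/3563 = 82152037788/63187357219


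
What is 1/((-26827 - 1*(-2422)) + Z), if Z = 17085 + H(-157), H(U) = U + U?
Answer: -1/7634 ≈ -0.00013099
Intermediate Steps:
H(U) = 2*U
Z = 16771 (Z = 17085 + 2*(-157) = 17085 - 314 = 16771)
1/((-26827 - 1*(-2422)) + Z) = 1/((-26827 - 1*(-2422)) + 16771) = 1/((-26827 + 2422) + 16771) = 1/(-24405 + 16771) = 1/(-7634) = -1/7634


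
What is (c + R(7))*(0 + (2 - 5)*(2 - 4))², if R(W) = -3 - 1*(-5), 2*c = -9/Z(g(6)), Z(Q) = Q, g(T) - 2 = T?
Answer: 207/4 ≈ 51.750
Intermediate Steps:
g(T) = 2 + T
c = -9/16 (c = (-9/(2 + 6))/2 = (-9/8)/2 = (-9*⅛)/2 = (½)*(-9/8) = -9/16 ≈ -0.56250)
R(W) = 2 (R(W) = -3 + 5 = 2)
(c + R(7))*(0 + (2 - 5)*(2 - 4))² = (-9/16 + 2)*(0 + (2 - 5)*(2 - 4))² = 23*(0 - 3*(-2))²/16 = 23*(0 + 6)²/16 = (23/16)*6² = (23/16)*36 = 207/4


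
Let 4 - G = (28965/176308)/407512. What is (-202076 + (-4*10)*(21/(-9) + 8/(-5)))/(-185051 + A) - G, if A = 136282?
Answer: 210698899724249/1501687224672096 ≈ 0.14031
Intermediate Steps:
G = 287390473819/71847625696 (G = 4 - 28965/176308/407512 = 4 - 28965*(1/176308)/407512 = 4 - 28965/(176308*407512) = 4 - 1*28965/71847625696 = 4 - 28965/71847625696 = 287390473819/71847625696 ≈ 4.0000)
(-202076 + (-4*10)*(21/(-9) + 8/(-5)))/(-185051 + A) - G = (-202076 + (-4*10)*(21/(-9) + 8/(-5)))/(-185051 + 136282) - 1*287390473819/71847625696 = (-202076 - 40*(21*(-1/9) + 8*(-1/5)))/(-48769) - 287390473819/71847625696 = (-202076 - 40*(-7/3 - 8/5))*(-1/48769) - 287390473819/71847625696 = (-202076 - 40*(-59/15))*(-1/48769) - 287390473819/71847625696 = (-202076 + 472/3)*(-1/48769) - 287390473819/71847625696 = -605756/3*(-1/48769) - 287390473819/71847625696 = 605756/146307 - 287390473819/71847625696 = 210698899724249/1501687224672096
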